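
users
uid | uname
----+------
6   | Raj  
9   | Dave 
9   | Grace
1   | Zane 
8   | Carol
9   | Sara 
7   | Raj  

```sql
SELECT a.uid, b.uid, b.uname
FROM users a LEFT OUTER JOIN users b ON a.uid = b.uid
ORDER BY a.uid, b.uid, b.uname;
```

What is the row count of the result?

LEFT JOIN keeps every row from `users a`; unmatched rows get NULL for `users b`'s columns.
Matching on a.uid = b.uid.
- a[0] uid=6 → 1 match(es) in b → 1 row(s).
- a[1] uid=9 → 3 match(es) in b → 3 row(s).
- a[2] uid=9 → 3 match(es) in b → 3 row(s).
- a[3] uid=1 → 1 match(es) in b → 1 row(s).
- a[4] uid=8 → 1 match(es) in b → 1 row(s).
- a[5] uid=9 → 3 match(es) in b → 3 row(s).
- a[6] uid=7 → 1 match(es) in b → 1 row(s).
Total: 13 rows.

13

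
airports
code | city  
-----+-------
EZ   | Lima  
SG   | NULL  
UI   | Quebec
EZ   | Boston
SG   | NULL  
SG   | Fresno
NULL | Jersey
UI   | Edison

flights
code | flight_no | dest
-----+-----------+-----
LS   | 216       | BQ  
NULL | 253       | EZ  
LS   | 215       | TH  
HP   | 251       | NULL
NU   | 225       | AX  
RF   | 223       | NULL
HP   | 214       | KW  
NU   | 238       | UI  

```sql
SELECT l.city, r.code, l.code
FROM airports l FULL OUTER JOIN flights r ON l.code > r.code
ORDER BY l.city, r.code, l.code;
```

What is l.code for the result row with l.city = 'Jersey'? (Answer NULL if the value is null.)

FULL OUTER JOIN keeps every row from both sides; unmatched rows get NULL for the other side's columns.
Matching on l.code > r.code. A NULL in a compared column never satisfies the condition.
- l row (code=EZ): no match → kept, r columns NULL.
- l row (code=SG): matches 7 r row(s) → 7 output row(s).
- l row (code=UI): matches 7 r row(s) → 7 output row(s).
- l row (code=EZ): no match → kept, r columns NULL.
- l row (code=SG): matches 7 r row(s) → 7 output row(s).
- l row (code=SG): matches 7 r row(s) → 7 output row(s).
- l row (code=NULL): no match → kept, r columns NULL.
- l row (code=UI): matches 7 r row(s) → 7 output row(s).
- 1 row(s) from r found no l partner → padded with NULL.

NULL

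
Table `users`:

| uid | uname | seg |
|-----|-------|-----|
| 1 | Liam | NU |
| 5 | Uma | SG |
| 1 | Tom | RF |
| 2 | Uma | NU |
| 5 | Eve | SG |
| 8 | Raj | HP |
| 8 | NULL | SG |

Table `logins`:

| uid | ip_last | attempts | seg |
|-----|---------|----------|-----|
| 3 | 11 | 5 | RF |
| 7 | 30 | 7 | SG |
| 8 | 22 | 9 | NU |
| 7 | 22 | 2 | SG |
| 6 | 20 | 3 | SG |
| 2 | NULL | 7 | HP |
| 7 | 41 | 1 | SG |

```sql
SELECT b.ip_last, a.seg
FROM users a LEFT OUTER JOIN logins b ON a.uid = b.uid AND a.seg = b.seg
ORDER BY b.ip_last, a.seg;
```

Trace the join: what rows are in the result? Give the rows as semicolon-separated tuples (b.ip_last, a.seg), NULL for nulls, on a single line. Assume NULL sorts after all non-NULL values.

LEFT JOIN keeps every row from `users`; unmatched rows get NULL for `logins`'s columns.
Matching on a.uid = b.uid AND a.seg = b.seg.
Matched pairs: 0; unmatched a rows kept: 7.

(NULL, HP); (NULL, NU); (NULL, NU); (NULL, RF); (NULL, SG); (NULL, SG); (NULL, SG)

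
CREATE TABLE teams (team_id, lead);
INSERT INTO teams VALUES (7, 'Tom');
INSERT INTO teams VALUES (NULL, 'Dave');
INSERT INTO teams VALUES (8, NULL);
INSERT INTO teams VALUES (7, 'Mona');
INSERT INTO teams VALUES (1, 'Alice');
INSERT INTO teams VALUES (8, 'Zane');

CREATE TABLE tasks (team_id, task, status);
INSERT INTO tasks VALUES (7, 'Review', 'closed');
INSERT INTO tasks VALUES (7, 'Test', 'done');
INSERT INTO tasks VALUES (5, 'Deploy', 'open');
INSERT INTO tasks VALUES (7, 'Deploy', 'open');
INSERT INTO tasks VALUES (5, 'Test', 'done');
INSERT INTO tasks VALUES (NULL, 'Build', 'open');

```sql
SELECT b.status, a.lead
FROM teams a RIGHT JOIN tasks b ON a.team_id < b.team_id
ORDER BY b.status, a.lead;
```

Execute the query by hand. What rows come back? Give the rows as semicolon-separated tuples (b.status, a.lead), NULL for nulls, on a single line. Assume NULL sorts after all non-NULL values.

(closed, Alice); (done, Alice); (done, Alice); (open, Alice); (open, Alice); (open, NULL)

RIGHT JOIN keeps every row from `tasks`; unmatched rows get NULL for `teams`'s columns.
Matching on a.team_id < b.team_id. A NULL in a compared column never satisfies the condition.
- a row (team_id=7): no match.
- a row (team_id=NULL): no match.
- a row (team_id=8): no match.
- a row (team_id=7): no match.
- a row (team_id=1): matches 5 b row(s) → 5 output row(s).
- a row (team_id=8): no match.
- 1 row(s) from b found no a partner → padded with NULL.
After projecting and ordering:
b.status | a.lead
closed | Alice
done | Alice
done | Alice
open | Alice
open | Alice
open | NULL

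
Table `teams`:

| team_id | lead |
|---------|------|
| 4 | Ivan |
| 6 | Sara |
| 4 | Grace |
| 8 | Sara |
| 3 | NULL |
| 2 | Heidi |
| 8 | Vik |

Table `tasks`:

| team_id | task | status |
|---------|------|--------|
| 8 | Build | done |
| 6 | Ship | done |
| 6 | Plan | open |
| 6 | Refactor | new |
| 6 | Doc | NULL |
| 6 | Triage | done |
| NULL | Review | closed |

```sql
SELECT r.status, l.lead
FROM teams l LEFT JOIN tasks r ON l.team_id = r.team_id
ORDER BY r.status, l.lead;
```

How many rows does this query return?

LEFT JOIN keeps every row from `teams`; unmatched rows get NULL for `tasks`'s columns.
Matching on l.team_id = r.team_id. A NULL in a compared column never satisfies the condition.
Matched pairs: 7; unmatched l rows kept: 4.
Total: 7 matched + 4 padded = 11 rows.

11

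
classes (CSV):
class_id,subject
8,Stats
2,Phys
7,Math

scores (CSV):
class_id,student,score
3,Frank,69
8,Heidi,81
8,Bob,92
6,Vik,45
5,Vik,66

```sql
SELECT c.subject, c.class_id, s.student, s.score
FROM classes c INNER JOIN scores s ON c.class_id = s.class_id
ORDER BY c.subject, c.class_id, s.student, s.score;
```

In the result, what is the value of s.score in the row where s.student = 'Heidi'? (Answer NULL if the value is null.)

81

INNER JOIN keeps only pairs where the ON condition holds.
Matching on c.class_id = s.class_id.
- class_id=8: 2 matching s row(s), so 2 row(s) emitted.
- class_id=2: no matching s row, dropped.
- class_id=7: no matching s row, dropped.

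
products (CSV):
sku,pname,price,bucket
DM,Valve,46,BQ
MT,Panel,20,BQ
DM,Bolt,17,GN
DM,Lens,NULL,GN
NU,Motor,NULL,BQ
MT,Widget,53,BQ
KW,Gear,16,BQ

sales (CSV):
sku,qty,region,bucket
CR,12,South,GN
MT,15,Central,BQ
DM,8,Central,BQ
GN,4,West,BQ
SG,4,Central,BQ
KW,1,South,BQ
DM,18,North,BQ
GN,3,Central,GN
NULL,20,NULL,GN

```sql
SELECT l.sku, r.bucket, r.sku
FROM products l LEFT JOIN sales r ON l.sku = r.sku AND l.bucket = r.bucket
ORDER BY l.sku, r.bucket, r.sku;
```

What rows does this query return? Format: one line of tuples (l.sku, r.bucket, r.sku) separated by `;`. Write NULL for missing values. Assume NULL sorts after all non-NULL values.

LEFT JOIN keeps every row from `products`; unmatched rows get NULL for `sales`'s columns.
Matching on l.sku = r.sku AND l.bucket = r.bucket. A NULL in a compared column never satisfies the condition.
Matched pairs: 5; unmatched l rows kept: 3.

(DM, BQ, DM); (DM, BQ, DM); (DM, NULL, NULL); (DM, NULL, NULL); (KW, BQ, KW); (MT, BQ, MT); (MT, BQ, MT); (NU, NULL, NULL)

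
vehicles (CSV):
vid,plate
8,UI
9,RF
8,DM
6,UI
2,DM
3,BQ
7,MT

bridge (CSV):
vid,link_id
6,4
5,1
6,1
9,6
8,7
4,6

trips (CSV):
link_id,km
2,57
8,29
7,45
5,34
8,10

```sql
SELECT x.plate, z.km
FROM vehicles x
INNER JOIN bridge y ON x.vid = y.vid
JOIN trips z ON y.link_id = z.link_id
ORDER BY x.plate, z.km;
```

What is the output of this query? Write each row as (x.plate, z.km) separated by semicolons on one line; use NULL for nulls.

Step 1 — x INNER JOIN y on vid → 5 row(s).
Then INNER JOIN `trips z` on link_id: keep only rows whose y.link_id appears in z.

(DM, 45); (UI, 45)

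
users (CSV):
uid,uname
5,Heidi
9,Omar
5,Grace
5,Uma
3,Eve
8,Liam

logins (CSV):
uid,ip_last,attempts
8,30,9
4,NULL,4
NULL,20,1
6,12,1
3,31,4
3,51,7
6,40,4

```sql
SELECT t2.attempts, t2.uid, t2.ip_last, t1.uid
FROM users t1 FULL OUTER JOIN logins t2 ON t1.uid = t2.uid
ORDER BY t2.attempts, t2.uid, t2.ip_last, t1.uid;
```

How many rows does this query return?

11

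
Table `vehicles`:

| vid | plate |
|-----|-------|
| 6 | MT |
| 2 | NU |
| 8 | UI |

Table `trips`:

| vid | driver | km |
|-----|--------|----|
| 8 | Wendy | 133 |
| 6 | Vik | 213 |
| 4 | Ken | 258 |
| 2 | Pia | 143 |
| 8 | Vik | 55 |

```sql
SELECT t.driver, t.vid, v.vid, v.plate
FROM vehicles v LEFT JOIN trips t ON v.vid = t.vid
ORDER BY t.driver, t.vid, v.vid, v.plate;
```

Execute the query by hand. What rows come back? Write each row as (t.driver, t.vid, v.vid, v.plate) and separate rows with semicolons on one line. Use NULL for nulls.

(Pia, 2, 2, NU); (Vik, 6, 6, MT); (Vik, 8, 8, UI); (Wendy, 8, 8, UI)

LEFT JOIN keeps every row from `vehicles`; unmatched rows get NULL for `trips`'s columns.
Matching on v.vid = t.vid.
- v row (vid=6): matches 1 t row(s) → 1 output row(s).
- v row (vid=2): matches 1 t row(s) → 1 output row(s).
- v row (vid=8): matches 2 t row(s) → 2 output row(s).
After projecting and ordering:
t.driver | t.vid | v.vid | v.plate
Pia | 2 | 2 | NU
Vik | 6 | 6 | MT
Vik | 8 | 8 | UI
Wendy | 8 | 8 | UI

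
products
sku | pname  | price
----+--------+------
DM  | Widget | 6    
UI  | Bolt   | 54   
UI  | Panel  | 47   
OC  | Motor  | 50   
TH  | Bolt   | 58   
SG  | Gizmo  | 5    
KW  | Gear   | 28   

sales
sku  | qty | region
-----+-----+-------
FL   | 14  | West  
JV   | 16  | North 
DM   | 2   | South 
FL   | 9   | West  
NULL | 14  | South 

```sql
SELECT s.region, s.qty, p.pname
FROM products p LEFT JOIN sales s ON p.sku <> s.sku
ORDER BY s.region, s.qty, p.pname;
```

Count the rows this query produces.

LEFT JOIN keeps every row from `products`; unmatched rows get NULL for `sales`'s columns.
Matching on p.sku <> s.sku. A NULL in a compared column never satisfies the condition.
Matched pairs: 27; unmatched p rows kept: 0.
Total: 27 rows.

27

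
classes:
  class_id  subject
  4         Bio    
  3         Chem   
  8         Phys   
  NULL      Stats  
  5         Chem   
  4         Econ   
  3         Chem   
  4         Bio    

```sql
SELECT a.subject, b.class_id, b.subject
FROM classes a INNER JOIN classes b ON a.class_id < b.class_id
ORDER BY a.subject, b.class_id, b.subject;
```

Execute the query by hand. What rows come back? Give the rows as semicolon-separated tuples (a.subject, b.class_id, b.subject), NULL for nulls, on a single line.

(Bio, 5, Chem); (Bio, 5, Chem); (Bio, 8, Phys); (Bio, 8, Phys); (Chem, 4, Bio); (Chem, 4, Bio); (Chem, 4, Bio); (Chem, 4, Bio); (Chem, 4, Econ); (Chem, 4, Econ); (Chem, 5, Chem); (Chem, 5, Chem); (Chem, 8, Phys); (Chem, 8, Phys); (Chem, 8, Phys); (Econ, 5, Chem); (Econ, 8, Phys)

INNER JOIN keeps only pairs where the ON condition holds.
Matching on a.class_id < b.class_id. A NULL in a compared column never satisfies the condition.
Matched pairs: 17.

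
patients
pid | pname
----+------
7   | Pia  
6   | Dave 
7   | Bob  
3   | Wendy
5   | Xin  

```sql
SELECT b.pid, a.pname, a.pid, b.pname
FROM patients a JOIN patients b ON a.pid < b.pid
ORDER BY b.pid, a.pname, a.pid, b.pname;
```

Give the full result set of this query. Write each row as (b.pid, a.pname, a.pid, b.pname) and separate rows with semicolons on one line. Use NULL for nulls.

INNER JOIN keeps only pairs where the ON condition holds.
Matching on a.pid < b.pid.
Matched pairs: 9.

(5, Wendy, 3, Xin); (6, Wendy, 3, Dave); (6, Xin, 5, Dave); (7, Dave, 6, Bob); (7, Dave, 6, Pia); (7, Wendy, 3, Bob); (7, Wendy, 3, Pia); (7, Xin, 5, Bob); (7, Xin, 5, Pia)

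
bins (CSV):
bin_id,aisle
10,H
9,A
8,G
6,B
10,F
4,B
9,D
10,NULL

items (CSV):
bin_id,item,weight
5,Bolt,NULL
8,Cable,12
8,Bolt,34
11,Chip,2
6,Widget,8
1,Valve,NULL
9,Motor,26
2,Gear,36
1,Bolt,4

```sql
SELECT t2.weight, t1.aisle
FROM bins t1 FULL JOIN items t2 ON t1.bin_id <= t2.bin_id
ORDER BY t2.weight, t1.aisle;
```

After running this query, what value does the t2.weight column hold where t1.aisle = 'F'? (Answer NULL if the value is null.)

2

FULL OUTER JOIN keeps every row from both sides; unmatched rows get NULL for the other side's columns.
Matching on t1.bin_id <= t2.bin_id.
Matched pairs: 22; unmatched t1 rows kept: 0; unmatched t2 rows kept: 3.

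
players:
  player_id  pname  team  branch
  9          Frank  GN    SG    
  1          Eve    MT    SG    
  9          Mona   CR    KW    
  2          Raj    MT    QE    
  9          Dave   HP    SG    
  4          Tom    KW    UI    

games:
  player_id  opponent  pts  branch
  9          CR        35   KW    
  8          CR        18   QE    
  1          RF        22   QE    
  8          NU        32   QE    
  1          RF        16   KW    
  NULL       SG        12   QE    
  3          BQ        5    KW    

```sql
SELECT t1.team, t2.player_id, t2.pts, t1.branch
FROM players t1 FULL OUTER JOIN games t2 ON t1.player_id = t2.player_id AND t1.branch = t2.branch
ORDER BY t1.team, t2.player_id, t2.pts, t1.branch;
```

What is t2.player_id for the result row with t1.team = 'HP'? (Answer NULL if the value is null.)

FULL OUTER JOIN keeps every row from both sides; unmatched rows get NULL for the other side's columns.
Matching on t1.player_id = t2.player_id AND t1.branch = t2.branch. A NULL in a compared column never satisfies the condition.
- t1 (player_id=9, branch=SG) has no partner → padded with NULL.
- t1 (player_id=1, branch=SG) has no partner → padded with NULL.
- t1 (player_id=9, branch=KW) pairs with 1 row(s) of t2.
- t1 (player_id=2, branch=QE) has no partner → padded with NULL.
- t1 (player_id=9, branch=SG) has no partner → padded with NULL.
- t1 (player_id=4, branch=UI) has no partner → padded with NULL.
- 6 row(s) from t2 found no t1 partner → padded with NULL.

NULL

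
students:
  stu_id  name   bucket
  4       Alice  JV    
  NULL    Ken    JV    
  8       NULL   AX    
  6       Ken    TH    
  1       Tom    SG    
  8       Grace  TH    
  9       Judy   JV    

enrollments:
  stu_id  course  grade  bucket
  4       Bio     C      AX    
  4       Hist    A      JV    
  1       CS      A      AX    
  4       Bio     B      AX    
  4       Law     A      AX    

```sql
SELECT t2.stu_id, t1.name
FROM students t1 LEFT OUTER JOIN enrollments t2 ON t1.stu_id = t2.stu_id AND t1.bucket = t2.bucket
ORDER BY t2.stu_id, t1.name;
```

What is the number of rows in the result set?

7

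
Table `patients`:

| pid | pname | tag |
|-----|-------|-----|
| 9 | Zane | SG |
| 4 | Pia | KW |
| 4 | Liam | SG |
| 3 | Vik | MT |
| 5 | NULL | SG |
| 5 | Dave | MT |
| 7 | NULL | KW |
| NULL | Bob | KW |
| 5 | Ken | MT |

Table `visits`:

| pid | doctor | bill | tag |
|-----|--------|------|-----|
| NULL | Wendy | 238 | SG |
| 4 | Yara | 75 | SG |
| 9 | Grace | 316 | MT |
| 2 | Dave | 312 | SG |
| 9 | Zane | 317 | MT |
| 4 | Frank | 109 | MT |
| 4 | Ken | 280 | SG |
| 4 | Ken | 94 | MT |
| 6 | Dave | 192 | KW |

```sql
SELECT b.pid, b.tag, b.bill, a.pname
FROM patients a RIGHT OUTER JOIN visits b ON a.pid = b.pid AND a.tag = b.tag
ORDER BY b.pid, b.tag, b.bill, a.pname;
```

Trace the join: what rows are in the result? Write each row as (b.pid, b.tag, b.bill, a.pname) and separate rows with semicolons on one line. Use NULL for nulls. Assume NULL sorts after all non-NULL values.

(2, SG, 312, NULL); (4, MT, 94, NULL); (4, MT, 109, NULL); (4, SG, 75, Liam); (4, SG, 280, Liam); (6, KW, 192, NULL); (9, MT, 316, NULL); (9, MT, 317, NULL); (NULL, SG, 238, NULL)

RIGHT JOIN keeps every row from `visits`; unmatched rows get NULL for `patients`'s columns.
Matching on a.pid = b.pid AND a.tag = b.tag. A NULL in a compared column never satisfies the condition.
Matched pairs: 2; unmatched b rows kept: 7.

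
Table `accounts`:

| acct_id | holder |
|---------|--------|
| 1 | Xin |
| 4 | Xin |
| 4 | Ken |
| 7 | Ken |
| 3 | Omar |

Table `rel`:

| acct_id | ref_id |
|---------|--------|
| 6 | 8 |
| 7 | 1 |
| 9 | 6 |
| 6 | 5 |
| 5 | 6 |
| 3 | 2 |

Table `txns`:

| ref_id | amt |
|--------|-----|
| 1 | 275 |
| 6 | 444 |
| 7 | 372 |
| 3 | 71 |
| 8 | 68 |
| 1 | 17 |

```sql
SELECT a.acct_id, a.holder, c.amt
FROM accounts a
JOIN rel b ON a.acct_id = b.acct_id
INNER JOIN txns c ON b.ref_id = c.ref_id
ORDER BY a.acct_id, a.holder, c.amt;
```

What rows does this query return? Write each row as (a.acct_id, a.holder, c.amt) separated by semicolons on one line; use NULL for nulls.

Evaluate left to right. First `accounts a INNER JOIN rel b` on acct_id: 2 row(s).
Then INNER JOIN `txns c` on ref_id: keep only rows whose b.ref_id appears in c.

(7, Ken, 17); (7, Ken, 275)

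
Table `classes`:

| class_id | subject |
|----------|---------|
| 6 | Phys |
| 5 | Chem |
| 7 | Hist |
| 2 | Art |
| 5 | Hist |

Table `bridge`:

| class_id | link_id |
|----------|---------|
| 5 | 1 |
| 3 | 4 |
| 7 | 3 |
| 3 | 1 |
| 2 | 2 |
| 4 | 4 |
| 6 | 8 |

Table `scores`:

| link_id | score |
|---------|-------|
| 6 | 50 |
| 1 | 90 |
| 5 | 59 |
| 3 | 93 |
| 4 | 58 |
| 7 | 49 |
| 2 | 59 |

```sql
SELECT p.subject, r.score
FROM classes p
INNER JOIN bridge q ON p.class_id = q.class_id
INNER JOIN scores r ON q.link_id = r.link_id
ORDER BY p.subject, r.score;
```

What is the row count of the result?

4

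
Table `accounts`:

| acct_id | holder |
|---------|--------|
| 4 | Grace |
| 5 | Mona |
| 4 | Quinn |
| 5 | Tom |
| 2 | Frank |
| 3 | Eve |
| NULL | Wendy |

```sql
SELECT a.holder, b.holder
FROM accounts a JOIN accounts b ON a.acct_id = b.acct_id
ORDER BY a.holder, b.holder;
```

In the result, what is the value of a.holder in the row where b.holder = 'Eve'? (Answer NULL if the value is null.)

Eve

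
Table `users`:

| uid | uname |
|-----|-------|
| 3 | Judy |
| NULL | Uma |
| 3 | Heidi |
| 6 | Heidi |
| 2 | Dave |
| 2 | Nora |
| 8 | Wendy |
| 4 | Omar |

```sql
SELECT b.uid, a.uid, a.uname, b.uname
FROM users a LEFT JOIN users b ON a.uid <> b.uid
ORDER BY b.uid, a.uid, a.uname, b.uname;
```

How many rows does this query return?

39

LEFT JOIN keeps every row from `users a`; unmatched rows get NULL for `users b`'s columns.
Matching on a.uid <> b.uid. A NULL in a compared column never satisfies the condition.
- a (uid=3) pairs with 5 row(s) of b.
- a (uid=NULL) has no partner → padded with NULL.
- a (uid=3) pairs with 5 row(s) of b.
- a (uid=6) pairs with 6 row(s) of b.
- a (uid=2) pairs with 5 row(s) of b.
- a (uid=2) pairs with 5 row(s) of b.
- a (uid=8) pairs with 6 row(s) of b.
- a (uid=4) pairs with 6 row(s) of b.
Total: 38 matched + 1 padded = 39 rows.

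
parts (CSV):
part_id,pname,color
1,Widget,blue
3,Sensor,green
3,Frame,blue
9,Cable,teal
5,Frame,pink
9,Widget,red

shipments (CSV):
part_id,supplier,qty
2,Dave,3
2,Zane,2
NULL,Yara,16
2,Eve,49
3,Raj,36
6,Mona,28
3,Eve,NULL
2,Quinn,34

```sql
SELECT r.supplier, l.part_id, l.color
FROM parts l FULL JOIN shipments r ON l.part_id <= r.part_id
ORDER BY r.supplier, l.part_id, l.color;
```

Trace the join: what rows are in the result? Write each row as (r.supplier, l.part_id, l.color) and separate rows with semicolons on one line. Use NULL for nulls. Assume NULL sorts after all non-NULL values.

FULL OUTER JOIN keeps every row from both sides; unmatched rows get NULL for the other side's columns.
Matching on l.part_id <= r.part_id. A NULL in a compared column never satisfies the condition.
- part_id=1: 7 matching r row(s), so 7 row(s) emitted.
- part_id=3: 3 matching r row(s), so 3 row(s) emitted.
- part_id=3: 3 matching r row(s), so 3 row(s) emitted.
- part_id=9: no r row matches, row kept with r columns NULL.
- part_id=5: 1 matching r row(s), so 1 row(s) emitted.
- part_id=9: no r row matches, row kept with r columns NULL.
- 1 row(s) from r found no l partner → padded with NULL.

(Dave, 1, blue); (Eve, 1, blue); (Eve, 1, blue); (Eve, 3, blue); (Eve, 3, green); (Mona, 1, blue); (Mona, 3, blue); (Mona, 3, green); (Mona, 5, pink); (Quinn, 1, blue); (Raj, 1, blue); (Raj, 3, blue); (Raj, 3, green); (Yara, NULL, NULL); (Zane, 1, blue); (NULL, 9, red); (NULL, 9, teal)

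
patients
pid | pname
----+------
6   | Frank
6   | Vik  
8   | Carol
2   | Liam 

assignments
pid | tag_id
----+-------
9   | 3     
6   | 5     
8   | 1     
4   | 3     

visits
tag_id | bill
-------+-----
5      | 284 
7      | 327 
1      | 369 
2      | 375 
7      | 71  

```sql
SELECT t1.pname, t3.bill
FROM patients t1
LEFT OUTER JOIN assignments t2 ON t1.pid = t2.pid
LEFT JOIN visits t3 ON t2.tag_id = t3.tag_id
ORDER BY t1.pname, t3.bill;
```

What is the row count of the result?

4

Joins associate left-to-right: patients LEFT JOIN assignments on pid gives 4 intermediate row(s).
Then LEFT JOIN `visits t3` on tag_id: each of those 4 rows is kept; rows whose t2.tag_id has no match in t3 get NULL for t3's columns.
Result: 4 row(s).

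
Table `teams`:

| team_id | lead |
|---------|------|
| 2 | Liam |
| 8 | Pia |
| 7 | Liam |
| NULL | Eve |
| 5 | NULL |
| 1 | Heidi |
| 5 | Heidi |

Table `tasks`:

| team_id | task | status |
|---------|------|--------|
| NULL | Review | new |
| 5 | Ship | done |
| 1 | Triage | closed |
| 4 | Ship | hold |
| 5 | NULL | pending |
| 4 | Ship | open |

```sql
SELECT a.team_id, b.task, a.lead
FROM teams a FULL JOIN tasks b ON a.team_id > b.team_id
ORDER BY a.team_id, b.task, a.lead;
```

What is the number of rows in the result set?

20

FULL OUTER JOIN keeps every row from both sides; unmatched rows get NULL for the other side's columns.
Matching on a.team_id > b.team_id. A NULL in a compared column never satisfies the condition.
Matched pairs: 17; unmatched a rows kept: 2; unmatched b rows kept: 1.
Total: 17 matched + 3 padded = 20 rows.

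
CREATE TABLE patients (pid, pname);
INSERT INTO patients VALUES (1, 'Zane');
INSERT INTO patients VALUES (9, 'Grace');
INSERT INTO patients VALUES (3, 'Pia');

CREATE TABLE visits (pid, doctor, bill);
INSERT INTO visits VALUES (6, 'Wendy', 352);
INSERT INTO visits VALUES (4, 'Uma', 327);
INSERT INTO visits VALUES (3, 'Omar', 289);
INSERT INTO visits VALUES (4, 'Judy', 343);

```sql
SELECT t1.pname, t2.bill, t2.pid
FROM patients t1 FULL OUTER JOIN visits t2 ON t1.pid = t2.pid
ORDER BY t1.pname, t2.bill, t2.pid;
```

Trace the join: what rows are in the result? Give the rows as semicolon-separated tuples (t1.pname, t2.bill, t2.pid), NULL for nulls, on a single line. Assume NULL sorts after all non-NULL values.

FULL OUTER JOIN keeps every row from both sides; unmatched rows get NULL for the other side's columns.
Matching on t1.pid = t2.pid.
Matched pairs: 1; unmatched t1 rows kept: 2; unmatched t2 rows kept: 3.

(Grace, NULL, NULL); (Pia, 289, 3); (Zane, NULL, NULL); (NULL, 327, 4); (NULL, 343, 4); (NULL, 352, 6)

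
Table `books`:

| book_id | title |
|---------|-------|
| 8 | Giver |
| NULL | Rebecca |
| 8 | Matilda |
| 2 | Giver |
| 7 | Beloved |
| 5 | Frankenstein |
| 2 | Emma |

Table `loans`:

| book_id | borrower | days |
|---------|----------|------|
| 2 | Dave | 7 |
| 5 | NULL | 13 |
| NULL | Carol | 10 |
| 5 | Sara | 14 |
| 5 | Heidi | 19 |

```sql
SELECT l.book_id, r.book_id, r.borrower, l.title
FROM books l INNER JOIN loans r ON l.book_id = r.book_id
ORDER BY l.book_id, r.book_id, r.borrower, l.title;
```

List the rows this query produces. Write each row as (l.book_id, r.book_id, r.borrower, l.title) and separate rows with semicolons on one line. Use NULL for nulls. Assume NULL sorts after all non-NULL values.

(2, 2, Dave, Emma); (2, 2, Dave, Giver); (5, 5, Heidi, Frankenstein); (5, 5, Sara, Frankenstein); (5, 5, NULL, Frankenstein)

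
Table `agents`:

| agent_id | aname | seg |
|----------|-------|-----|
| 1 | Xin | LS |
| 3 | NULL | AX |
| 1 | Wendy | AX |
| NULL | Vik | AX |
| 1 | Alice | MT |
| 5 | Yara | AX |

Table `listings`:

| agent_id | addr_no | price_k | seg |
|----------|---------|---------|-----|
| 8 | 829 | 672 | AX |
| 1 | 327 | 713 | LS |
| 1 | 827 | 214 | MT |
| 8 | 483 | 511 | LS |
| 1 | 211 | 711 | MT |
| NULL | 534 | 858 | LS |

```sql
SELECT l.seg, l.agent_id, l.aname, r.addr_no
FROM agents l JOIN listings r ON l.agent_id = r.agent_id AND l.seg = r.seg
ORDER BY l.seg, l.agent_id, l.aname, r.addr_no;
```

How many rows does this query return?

INNER JOIN keeps only pairs where the ON condition holds.
Matching on l.agent_id = r.agent_id AND l.seg = r.seg. A NULL in a compared column never satisfies the condition.
Matched pairs: 3.
Total: 3 rows.

3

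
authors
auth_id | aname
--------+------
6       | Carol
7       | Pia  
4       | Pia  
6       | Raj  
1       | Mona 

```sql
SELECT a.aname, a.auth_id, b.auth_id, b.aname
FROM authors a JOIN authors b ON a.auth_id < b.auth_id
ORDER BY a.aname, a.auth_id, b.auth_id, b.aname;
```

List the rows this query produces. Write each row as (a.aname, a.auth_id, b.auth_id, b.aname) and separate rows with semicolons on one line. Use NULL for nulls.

(Carol, 6, 7, Pia); (Mona, 1, 4, Pia); (Mona, 1, 6, Carol); (Mona, 1, 6, Raj); (Mona, 1, 7, Pia); (Pia, 4, 6, Carol); (Pia, 4, 6, Raj); (Pia, 4, 7, Pia); (Raj, 6, 7, Pia)

INNER JOIN keeps only pairs where the ON condition holds.
Matching on a.auth_id < b.auth_id.
Matched pairs: 9.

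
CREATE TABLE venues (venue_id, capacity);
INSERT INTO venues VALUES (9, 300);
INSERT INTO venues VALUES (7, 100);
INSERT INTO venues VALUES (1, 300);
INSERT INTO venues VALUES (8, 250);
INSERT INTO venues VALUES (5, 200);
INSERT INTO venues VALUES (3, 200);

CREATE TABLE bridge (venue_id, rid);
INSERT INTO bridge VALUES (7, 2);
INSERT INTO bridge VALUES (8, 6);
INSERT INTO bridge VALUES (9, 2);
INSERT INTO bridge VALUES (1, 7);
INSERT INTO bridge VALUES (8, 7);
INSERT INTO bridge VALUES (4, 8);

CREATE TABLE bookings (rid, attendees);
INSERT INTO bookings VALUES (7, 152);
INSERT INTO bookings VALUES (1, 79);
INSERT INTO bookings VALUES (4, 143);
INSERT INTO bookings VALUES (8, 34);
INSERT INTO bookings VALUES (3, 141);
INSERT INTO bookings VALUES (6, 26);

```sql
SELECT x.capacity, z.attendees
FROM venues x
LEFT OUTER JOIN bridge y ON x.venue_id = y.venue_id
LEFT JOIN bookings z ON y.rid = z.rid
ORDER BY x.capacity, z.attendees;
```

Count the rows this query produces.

Joins associate left-to-right: venues LEFT JOIN bridge on venue_id gives 7 intermediate row(s).
Then LEFT JOIN `bookings z` on rid: each of those 7 rows is kept; rows whose y.rid has no match in z get NULL for z's columns.
Result: 7 row(s).

7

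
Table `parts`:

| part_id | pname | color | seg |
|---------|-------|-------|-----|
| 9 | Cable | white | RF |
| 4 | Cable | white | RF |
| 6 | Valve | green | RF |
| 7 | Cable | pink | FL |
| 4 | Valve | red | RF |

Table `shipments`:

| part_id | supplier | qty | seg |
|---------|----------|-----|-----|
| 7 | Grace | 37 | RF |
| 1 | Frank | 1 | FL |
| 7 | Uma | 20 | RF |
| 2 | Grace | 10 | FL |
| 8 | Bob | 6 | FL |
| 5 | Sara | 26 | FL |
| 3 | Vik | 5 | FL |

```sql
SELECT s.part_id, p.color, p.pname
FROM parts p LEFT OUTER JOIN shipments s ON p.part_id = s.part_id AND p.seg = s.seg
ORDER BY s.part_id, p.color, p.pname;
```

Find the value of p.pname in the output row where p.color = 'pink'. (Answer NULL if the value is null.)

Cable

LEFT JOIN keeps every row from `parts`; unmatched rows get NULL for `shipments`'s columns.
Matching on p.part_id = s.part_id AND p.seg = s.seg.
- part_id=9, seg=RF: no s row matches, row kept with s columns NULL.
- part_id=4, seg=RF: no s row matches, row kept with s columns NULL.
- part_id=6, seg=RF: no s row matches, row kept with s columns NULL.
- part_id=7, seg=FL: no s row matches, row kept with s columns NULL.
- part_id=4, seg=RF: no s row matches, row kept with s columns NULL.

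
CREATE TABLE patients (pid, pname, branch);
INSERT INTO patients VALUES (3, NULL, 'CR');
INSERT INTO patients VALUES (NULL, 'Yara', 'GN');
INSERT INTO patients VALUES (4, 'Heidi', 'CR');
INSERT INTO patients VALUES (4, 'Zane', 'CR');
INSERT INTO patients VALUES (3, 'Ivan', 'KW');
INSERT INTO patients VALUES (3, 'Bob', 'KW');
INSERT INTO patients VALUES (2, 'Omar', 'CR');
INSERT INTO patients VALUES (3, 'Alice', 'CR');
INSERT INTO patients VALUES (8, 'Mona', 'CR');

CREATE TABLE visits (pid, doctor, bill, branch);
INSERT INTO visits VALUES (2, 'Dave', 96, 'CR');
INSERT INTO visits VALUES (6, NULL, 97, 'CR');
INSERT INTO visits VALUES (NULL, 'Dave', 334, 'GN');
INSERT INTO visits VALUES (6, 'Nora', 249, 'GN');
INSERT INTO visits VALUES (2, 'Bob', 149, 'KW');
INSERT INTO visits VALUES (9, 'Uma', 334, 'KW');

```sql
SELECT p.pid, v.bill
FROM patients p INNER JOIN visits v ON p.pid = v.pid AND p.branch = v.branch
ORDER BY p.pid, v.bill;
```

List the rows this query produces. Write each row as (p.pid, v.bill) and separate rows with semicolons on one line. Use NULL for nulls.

(2, 96)

INNER JOIN keeps only pairs where the ON condition holds.
Matching on p.pid = v.pid AND p.branch = v.branch. A NULL in a compared column never satisfies the condition.
Matched pairs: 1.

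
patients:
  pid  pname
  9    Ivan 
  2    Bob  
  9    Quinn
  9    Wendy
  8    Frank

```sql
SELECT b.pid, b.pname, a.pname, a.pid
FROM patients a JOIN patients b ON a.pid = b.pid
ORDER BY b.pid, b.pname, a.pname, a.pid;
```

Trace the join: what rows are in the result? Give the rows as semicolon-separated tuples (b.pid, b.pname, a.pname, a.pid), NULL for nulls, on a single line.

(2, Bob, Bob, 2); (8, Frank, Frank, 8); (9, Ivan, Ivan, 9); (9, Ivan, Quinn, 9); (9, Ivan, Wendy, 9); (9, Quinn, Ivan, 9); (9, Quinn, Quinn, 9); (9, Quinn, Wendy, 9); (9, Wendy, Ivan, 9); (9, Wendy, Quinn, 9); (9, Wendy, Wendy, 9)

INNER JOIN keeps only pairs where the ON condition holds.
Matching on a.pid = b.pid.
Matched pairs: 11.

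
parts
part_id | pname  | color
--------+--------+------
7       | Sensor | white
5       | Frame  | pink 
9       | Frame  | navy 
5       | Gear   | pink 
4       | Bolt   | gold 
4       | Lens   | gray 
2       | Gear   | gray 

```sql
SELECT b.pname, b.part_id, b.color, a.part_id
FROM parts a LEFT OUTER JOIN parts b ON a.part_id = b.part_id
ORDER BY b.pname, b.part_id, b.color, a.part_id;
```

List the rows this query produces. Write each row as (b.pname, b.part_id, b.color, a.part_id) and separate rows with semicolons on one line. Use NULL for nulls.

(Bolt, 4, gold, 4); (Bolt, 4, gold, 4); (Frame, 5, pink, 5); (Frame, 5, pink, 5); (Frame, 9, navy, 9); (Gear, 2, gray, 2); (Gear, 5, pink, 5); (Gear, 5, pink, 5); (Lens, 4, gray, 4); (Lens, 4, gray, 4); (Sensor, 7, white, 7)

LEFT JOIN keeps every row from `parts a`; unmatched rows get NULL for `parts b`'s columns.
Matching on a.part_id = b.part_id.
Matched pairs: 11; unmatched a rows kept: 0.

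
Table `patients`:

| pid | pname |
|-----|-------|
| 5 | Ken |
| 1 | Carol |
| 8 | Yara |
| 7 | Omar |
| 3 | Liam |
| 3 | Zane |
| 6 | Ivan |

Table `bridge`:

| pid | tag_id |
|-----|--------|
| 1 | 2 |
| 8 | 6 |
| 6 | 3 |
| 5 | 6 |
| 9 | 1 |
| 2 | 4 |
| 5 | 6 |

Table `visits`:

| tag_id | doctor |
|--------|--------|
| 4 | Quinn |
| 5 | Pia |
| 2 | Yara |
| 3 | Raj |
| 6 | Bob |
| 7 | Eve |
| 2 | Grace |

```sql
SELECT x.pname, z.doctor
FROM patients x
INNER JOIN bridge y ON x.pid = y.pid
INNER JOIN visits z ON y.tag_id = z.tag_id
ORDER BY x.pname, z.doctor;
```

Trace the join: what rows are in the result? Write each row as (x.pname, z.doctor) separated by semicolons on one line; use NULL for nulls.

Step 1 — x INNER JOIN y on pid → 5 row(s).
Then INNER JOIN `visits z` on tag_id: keep only rows whose y.tag_id appears in z.

(Carol, Grace); (Carol, Yara); (Ivan, Raj); (Ken, Bob); (Ken, Bob); (Yara, Bob)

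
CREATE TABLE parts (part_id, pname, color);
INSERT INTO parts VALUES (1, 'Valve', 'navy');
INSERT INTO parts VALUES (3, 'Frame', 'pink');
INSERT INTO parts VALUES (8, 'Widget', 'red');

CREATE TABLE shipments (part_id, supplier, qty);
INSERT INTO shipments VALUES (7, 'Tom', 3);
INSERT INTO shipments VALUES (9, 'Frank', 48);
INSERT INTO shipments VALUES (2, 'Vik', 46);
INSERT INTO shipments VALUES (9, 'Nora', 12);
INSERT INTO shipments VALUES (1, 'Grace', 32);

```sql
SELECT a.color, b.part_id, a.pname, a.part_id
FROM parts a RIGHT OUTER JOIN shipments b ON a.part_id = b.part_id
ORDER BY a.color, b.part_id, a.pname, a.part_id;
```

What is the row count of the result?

RIGHT JOIN keeps every row from `shipments`; unmatched rows get NULL for `parts`'s columns.
Matching on a.part_id = b.part_id.
- a row (part_id=1): matches 1 b row(s) → 1 output row(s).
- a row (part_id=3): no match.
- a row (part_id=8): no match.
- plus 4 unmatched b row(s), each kept with NULL a columns.
Total: 1 matched + 4 padded = 5 rows.

5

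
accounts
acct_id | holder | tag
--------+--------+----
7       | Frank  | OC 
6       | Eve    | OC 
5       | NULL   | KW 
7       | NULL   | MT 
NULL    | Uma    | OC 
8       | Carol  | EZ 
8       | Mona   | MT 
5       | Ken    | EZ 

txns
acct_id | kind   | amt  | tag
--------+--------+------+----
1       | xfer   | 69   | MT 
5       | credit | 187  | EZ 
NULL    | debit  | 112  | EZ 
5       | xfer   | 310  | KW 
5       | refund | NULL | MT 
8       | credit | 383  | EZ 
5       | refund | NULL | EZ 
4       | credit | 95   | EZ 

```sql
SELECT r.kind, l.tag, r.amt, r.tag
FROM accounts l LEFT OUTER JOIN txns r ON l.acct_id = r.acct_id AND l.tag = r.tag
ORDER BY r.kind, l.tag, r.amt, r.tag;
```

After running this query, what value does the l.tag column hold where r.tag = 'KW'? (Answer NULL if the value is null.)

LEFT JOIN keeps every row from `accounts`; unmatched rows get NULL for `txns`'s columns.
Matching on l.acct_id = r.acct_id AND l.tag = r.tag. A NULL in a compared column never satisfies the condition.
Matched pairs: 4; unmatched l rows kept: 5.

KW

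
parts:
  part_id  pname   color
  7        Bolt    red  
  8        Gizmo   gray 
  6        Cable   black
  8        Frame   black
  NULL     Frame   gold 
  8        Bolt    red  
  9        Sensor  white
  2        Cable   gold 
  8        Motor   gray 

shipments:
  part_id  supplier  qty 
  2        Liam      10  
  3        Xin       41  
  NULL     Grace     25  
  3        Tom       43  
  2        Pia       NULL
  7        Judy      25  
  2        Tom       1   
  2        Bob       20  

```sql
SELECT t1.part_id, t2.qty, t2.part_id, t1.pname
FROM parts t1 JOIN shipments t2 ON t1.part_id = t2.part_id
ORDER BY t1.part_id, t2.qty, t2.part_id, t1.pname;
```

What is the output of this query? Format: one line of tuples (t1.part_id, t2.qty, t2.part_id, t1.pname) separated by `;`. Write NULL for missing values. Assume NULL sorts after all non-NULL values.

(2, 1, 2, Cable); (2, 10, 2, Cable); (2, 20, 2, Cable); (2, NULL, 2, Cable); (7, 25, 7, Bolt)

INNER JOIN keeps only pairs where the ON condition holds.
Matching on t1.part_id = t2.part_id. A NULL in a compared column never satisfies the condition.
- t1[0] part_id=7 → 1 match(es) in t2 → 1 row(s).
- t1[1] part_id=8 → no match; dropped.
- t1[2] part_id=6 → no match; dropped.
- t1[3] part_id=8 → no match; dropped.
- t1[4] part_id=NULL → no match; dropped.
- t1[5] part_id=8 → no match; dropped.
- t1[6] part_id=9 → no match; dropped.
- t1[7] part_id=2 → 4 match(es) in t2 → 4 row(s).
- t1[8] part_id=8 → no match; dropped.
After projecting and ordering:
t1.part_id | t2.qty | t2.part_id | t1.pname
2 | 1 | 2 | Cable
2 | 10 | 2 | Cable
2 | 20 | 2 | Cable
2 | NULL | 2 | Cable
7 | 25 | 7 | Bolt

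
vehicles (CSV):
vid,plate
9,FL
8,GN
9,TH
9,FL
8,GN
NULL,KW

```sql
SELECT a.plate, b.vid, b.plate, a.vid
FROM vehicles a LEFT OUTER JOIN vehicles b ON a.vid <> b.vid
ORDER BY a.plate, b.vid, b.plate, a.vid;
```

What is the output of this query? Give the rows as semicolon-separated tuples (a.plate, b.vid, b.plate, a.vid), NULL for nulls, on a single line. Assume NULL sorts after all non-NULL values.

LEFT JOIN keeps every row from `vehicles a`; unmatched rows get NULL for `vehicles b`'s columns.
Matching on a.vid <> b.vid. A NULL in a compared column never satisfies the condition.
- a (vid=9) pairs with 2 row(s) of b.
- a (vid=8) pairs with 3 row(s) of b.
- a (vid=9) pairs with 2 row(s) of b.
- a (vid=9) pairs with 2 row(s) of b.
- a (vid=8) pairs with 3 row(s) of b.
- a (vid=NULL) has no partner → padded with NULL.

(FL, 8, GN, 9); (FL, 8, GN, 9); (FL, 8, GN, 9); (FL, 8, GN, 9); (GN, 9, FL, 8); (GN, 9, FL, 8); (GN, 9, FL, 8); (GN, 9, FL, 8); (GN, 9, TH, 8); (GN, 9, TH, 8); (KW, NULL, NULL, NULL); (TH, 8, GN, 9); (TH, 8, GN, 9)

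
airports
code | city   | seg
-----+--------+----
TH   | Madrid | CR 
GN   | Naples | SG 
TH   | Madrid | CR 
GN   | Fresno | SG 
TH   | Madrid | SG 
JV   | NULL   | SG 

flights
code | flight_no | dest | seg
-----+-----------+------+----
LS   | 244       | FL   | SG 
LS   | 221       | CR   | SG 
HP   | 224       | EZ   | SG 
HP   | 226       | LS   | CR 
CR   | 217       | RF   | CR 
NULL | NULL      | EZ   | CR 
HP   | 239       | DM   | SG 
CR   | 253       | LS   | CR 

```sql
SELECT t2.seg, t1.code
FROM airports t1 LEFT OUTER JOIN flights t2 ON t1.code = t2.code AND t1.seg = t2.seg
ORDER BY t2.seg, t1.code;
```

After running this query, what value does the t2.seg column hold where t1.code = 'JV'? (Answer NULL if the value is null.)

NULL

LEFT JOIN keeps every row from `airports`; unmatched rows get NULL for `flights`'s columns.
Matching on t1.code = t2.code AND t1.seg = t2.seg. A NULL in a compared column never satisfies the condition.
- code=TH, seg=CR: no t2 row matches, row kept with t2 columns NULL.
- code=GN, seg=SG: no t2 row matches, row kept with t2 columns NULL.
- code=TH, seg=CR: no t2 row matches, row kept with t2 columns NULL.
- code=GN, seg=SG: no t2 row matches, row kept with t2 columns NULL.
- code=TH, seg=SG: no t2 row matches, row kept with t2 columns NULL.
- code=JV, seg=SG: no t2 row matches, row kept with t2 columns NULL.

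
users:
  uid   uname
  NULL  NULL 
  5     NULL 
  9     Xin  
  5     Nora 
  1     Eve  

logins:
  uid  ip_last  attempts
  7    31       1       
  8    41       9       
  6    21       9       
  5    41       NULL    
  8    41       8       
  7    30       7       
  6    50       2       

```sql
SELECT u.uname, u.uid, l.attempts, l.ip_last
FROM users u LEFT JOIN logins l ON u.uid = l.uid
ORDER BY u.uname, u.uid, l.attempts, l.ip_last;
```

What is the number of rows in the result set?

5

LEFT JOIN keeps every row from `users`; unmatched rows get NULL for `logins`'s columns.
Matching on u.uid = l.uid. A NULL in a compared column never satisfies the condition.
- u (uid=NULL) has no partner → padded with NULL.
- u (uid=5) pairs with 1 row(s) of l.
- u (uid=9) has no partner → padded with NULL.
- u (uid=5) pairs with 1 row(s) of l.
- u (uid=1) has no partner → padded with NULL.
Total: 2 matched + 3 padded = 5 rows.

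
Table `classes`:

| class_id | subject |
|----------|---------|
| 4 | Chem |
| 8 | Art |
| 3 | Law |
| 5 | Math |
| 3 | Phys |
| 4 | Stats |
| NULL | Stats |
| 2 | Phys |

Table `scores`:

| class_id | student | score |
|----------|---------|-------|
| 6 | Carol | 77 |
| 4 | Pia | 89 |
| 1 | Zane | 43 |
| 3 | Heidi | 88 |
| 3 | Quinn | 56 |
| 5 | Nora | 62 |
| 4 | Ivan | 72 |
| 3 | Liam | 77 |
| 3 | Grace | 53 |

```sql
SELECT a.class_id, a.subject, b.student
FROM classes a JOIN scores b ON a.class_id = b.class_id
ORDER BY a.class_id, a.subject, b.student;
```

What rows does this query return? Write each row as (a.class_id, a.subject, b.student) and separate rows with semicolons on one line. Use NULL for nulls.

(3, Law, Grace); (3, Law, Heidi); (3, Law, Liam); (3, Law, Quinn); (3, Phys, Grace); (3, Phys, Heidi); (3, Phys, Liam); (3, Phys, Quinn); (4, Chem, Ivan); (4, Chem, Pia); (4, Stats, Ivan); (4, Stats, Pia); (5, Math, Nora)

INNER JOIN keeps only pairs where the ON condition holds.
Matching on a.class_id = b.class_id. A NULL in a compared column never satisfies the condition.
- a[0] class_id=4 → 2 match(es) in b → 2 row(s).
- a[1] class_id=8 → no match; dropped.
- a[2] class_id=3 → 4 match(es) in b → 4 row(s).
- a[3] class_id=5 → 1 match(es) in b → 1 row(s).
- a[4] class_id=3 → 4 match(es) in b → 4 row(s).
- a[5] class_id=4 → 2 match(es) in b → 2 row(s).
- a[6] class_id=NULL → no match; dropped.
- a[7] class_id=2 → no match; dropped.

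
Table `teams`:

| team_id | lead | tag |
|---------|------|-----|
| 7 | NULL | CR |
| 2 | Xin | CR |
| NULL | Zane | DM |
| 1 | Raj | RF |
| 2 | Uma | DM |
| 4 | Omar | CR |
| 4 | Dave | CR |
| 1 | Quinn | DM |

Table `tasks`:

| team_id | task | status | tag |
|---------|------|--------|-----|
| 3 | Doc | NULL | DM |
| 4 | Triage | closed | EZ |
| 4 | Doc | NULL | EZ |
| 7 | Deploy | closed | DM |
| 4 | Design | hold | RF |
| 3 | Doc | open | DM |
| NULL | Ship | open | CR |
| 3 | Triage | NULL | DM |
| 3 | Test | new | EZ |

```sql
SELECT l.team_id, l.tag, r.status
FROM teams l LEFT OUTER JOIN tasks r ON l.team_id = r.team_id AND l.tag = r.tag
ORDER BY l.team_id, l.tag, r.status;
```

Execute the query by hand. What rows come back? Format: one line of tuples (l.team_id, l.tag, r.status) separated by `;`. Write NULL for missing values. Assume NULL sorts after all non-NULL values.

(1, DM, NULL); (1, RF, NULL); (2, CR, NULL); (2, DM, NULL); (4, CR, NULL); (4, CR, NULL); (7, CR, NULL); (NULL, DM, NULL)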